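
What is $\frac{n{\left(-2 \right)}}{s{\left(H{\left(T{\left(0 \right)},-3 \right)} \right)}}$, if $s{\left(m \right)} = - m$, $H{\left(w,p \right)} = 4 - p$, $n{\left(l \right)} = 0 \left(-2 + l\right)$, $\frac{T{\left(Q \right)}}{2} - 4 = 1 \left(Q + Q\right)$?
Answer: $0$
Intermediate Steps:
$T{\left(Q \right)} = 8 + 4 Q$ ($T{\left(Q \right)} = 8 + 2 \cdot 1 \left(Q + Q\right) = 8 + 2 \cdot 1 \cdot 2 Q = 8 + 2 \cdot 2 Q = 8 + 4 Q$)
$n{\left(l \right)} = 0$
$\frac{n{\left(-2 \right)}}{s{\left(H{\left(T{\left(0 \right)},-3 \right)} \right)}} = \frac{0}{\left(-1\right) \left(4 - -3\right)} = \frac{0}{\left(-1\right) \left(4 + 3\right)} = \frac{0}{\left(-1\right) 7} = \frac{0}{-7} = 0 \left(- \frac{1}{7}\right) = 0$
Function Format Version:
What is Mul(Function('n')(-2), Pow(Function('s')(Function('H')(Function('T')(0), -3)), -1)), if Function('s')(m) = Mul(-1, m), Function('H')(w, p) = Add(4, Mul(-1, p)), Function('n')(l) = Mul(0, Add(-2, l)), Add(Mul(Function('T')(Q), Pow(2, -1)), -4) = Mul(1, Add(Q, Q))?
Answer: 0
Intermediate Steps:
Function('T')(Q) = Add(8, Mul(4, Q)) (Function('T')(Q) = Add(8, Mul(2, Mul(1, Add(Q, Q)))) = Add(8, Mul(2, Mul(1, Mul(2, Q)))) = Add(8, Mul(2, Mul(2, Q))) = Add(8, Mul(4, Q)))
Function('n')(l) = 0
Mul(Function('n')(-2), Pow(Function('s')(Function('H')(Function('T')(0), -3)), -1)) = Mul(0, Pow(Mul(-1, Add(4, Mul(-1, -3))), -1)) = Mul(0, Pow(Mul(-1, Add(4, 3)), -1)) = Mul(0, Pow(Mul(-1, 7), -1)) = Mul(0, Pow(-7, -1)) = Mul(0, Rational(-1, 7)) = 0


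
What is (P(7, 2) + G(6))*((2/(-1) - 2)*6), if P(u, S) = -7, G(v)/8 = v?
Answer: -984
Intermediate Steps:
G(v) = 8*v
(P(7, 2) + G(6))*((2/(-1) - 2)*6) = (-7 + 8*6)*((2/(-1) - 2)*6) = (-7 + 48)*((2*(-1) - 2)*6) = 41*((-2 - 2)*6) = 41*(-4*6) = 41*(-24) = -984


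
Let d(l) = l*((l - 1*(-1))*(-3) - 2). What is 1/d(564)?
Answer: -1/957108 ≈ -1.0448e-6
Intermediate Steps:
d(l) = l*(-5 - 3*l) (d(l) = l*((l + 1)*(-3) - 2) = l*((1 + l)*(-3) - 2) = l*((-3 - 3*l) - 2) = l*(-5 - 3*l))
1/d(564) = 1/(-1*564*(5 + 3*564)) = 1/(-1*564*(5 + 1692)) = 1/(-1*564*1697) = 1/(-957108) = -1/957108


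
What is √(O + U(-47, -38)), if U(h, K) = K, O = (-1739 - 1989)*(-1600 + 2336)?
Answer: I*√2743846 ≈ 1656.5*I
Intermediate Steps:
O = -2743808 (O = -3728*736 = -2743808)
√(O + U(-47, -38)) = √(-2743808 - 38) = √(-2743846) = I*√2743846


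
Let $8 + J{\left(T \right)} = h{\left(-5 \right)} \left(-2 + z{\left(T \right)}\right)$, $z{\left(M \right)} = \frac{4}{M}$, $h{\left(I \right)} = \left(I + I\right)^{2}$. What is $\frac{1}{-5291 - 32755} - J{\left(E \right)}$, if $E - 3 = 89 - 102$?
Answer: $\frac{9435407}{38046} \approx 248.0$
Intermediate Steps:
$h{\left(I \right)} = 4 I^{2}$ ($h{\left(I \right)} = \left(2 I\right)^{2} = 4 I^{2}$)
$E = -10$ ($E = 3 + \left(89 - 102\right) = 3 - 13 = -10$)
$J{\left(T \right)} = -208 + \frac{400}{T}$ ($J{\left(T \right)} = -8 + 4 \left(-5\right)^{2} \left(-2 + \frac{4}{T}\right) = -8 + 4 \cdot 25 \left(-2 + \frac{4}{T}\right) = -8 + 100 \left(-2 + \frac{4}{T}\right) = -8 - \left(200 - \frac{400}{T}\right) = -208 + \frac{400}{T}$)
$\frac{1}{-5291 - 32755} - J{\left(E \right)} = \frac{1}{-5291 - 32755} - \left(-208 + \frac{400}{-10}\right) = \frac{1}{-38046} - \left(-208 + 400 \left(- \frac{1}{10}\right)\right) = - \frac{1}{38046} - \left(-208 - 40\right) = - \frac{1}{38046} - -248 = - \frac{1}{38046} + 248 = \frac{9435407}{38046}$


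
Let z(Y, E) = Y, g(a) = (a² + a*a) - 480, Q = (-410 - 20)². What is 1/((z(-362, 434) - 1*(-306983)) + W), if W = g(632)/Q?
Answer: 46225/14173755317 ≈ 3.2613e-6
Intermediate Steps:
Q = 184900 (Q = (-430)² = 184900)
g(a) = -480 + 2*a² (g(a) = (a² + a²) - 480 = 2*a² - 480 = -480 + 2*a²)
W = 199592/46225 (W = (-480 + 2*632²)/184900 = (-480 + 2*399424)*(1/184900) = (-480 + 798848)*(1/184900) = 798368*(1/184900) = 199592/46225 ≈ 4.3178)
1/((z(-362, 434) - 1*(-306983)) + W) = 1/((-362 - 1*(-306983)) + 199592/46225) = 1/((-362 + 306983) + 199592/46225) = 1/(306621 + 199592/46225) = 1/(14173755317/46225) = 46225/14173755317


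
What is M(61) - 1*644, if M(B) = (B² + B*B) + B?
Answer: 6859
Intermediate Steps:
M(B) = B + 2*B² (M(B) = (B² + B²) + B = 2*B² + B = B + 2*B²)
M(61) - 1*644 = 61*(1 + 2*61) - 1*644 = 61*(1 + 122) - 644 = 61*123 - 644 = 7503 - 644 = 6859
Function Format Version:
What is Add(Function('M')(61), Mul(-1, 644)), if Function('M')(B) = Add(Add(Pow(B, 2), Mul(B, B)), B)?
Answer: 6859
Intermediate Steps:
Function('M')(B) = Add(B, Mul(2, Pow(B, 2))) (Function('M')(B) = Add(Add(Pow(B, 2), Pow(B, 2)), B) = Add(Mul(2, Pow(B, 2)), B) = Add(B, Mul(2, Pow(B, 2))))
Add(Function('M')(61), Mul(-1, 644)) = Add(Mul(61, Add(1, Mul(2, 61))), Mul(-1, 644)) = Add(Mul(61, Add(1, 122)), -644) = Add(Mul(61, 123), -644) = Add(7503, -644) = 6859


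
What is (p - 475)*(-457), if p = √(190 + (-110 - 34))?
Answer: 217075 - 457*√46 ≈ 2.1398e+5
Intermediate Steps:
p = √46 (p = √(190 - 144) = √46 ≈ 6.7823)
(p - 475)*(-457) = (√46 - 475)*(-457) = (-475 + √46)*(-457) = 217075 - 457*√46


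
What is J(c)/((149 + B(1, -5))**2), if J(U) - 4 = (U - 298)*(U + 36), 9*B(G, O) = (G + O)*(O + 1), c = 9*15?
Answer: -2257389/1841449 ≈ -1.2259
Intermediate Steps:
c = 135
B(G, O) = (1 + O)*(G + O)/9 (B(G, O) = ((G + O)*(O + 1))/9 = ((G + O)*(1 + O))/9 = ((1 + O)*(G + O))/9 = (1 + O)*(G + O)/9)
J(U) = 4 + (-298 + U)*(36 + U) (J(U) = 4 + (U - 298)*(U + 36) = 4 + (-298 + U)*(36 + U))
J(c)/((149 + B(1, -5))**2) = (-10724 + 135**2 - 262*135)/((149 + ((1/9)*1 + (1/9)*(-5) + (1/9)*(-5)**2 + (1/9)*1*(-5)))**2) = (-10724 + 18225 - 35370)/((149 + (1/9 - 5/9 + (1/9)*25 - 5/9))**2) = -27869/(149 + (1/9 - 5/9 + 25/9 - 5/9))**2 = -27869/(149 + 16/9)**2 = -27869/((1357/9)**2) = -27869/1841449/81 = -27869*81/1841449 = -2257389/1841449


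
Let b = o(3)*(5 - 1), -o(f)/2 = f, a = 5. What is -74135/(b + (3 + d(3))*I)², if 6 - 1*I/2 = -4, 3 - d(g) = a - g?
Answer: -74135/3136 ≈ -23.640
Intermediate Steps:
o(f) = -2*f
d(g) = -2 + g (d(g) = 3 - (5 - g) = 3 + (-5 + g) = -2 + g)
I = 20 (I = 12 - 2*(-4) = 12 + 8 = 20)
b = -24 (b = (-2*3)*(5 - 1) = -6*4 = -24)
-74135/(b + (3 + d(3))*I)² = -74135/(-24 + (3 + (-2 + 3))*20)² = -74135/(-24 + (3 + 1)*20)² = -74135/(-24 + 4*20)² = -74135/(-24 + 80)² = -74135/(56²) = -74135/3136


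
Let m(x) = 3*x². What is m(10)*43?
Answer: 12900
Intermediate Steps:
m(10)*43 = (3*10²)*43 = (3*100)*43 = 300*43 = 12900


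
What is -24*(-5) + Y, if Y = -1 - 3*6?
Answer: 101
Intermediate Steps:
Y = -19 (Y = -1 - 18 = -19)
-24*(-5) + Y = -24*(-5) - 19 = 120 - 19 = 101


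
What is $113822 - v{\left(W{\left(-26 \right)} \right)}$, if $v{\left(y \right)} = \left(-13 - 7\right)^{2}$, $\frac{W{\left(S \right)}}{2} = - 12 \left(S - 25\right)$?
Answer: $113422$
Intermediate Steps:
$W{\left(S \right)} = 600 - 24 S$ ($W{\left(S \right)} = 2 \left(- 12 \left(S - 25\right)\right) = 2 \left(- 12 \left(-25 + S\right)\right) = 2 \left(300 - 12 S\right) = 600 - 24 S$)
$v{\left(y \right)} = 400$ ($v{\left(y \right)} = \left(-20\right)^{2} = 400$)
$113822 - v{\left(W{\left(-26 \right)} \right)} = 113822 - 400 = 113422$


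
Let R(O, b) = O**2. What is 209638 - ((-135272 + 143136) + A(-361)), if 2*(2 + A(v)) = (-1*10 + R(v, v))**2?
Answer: -16980553169/2 ≈ -8.4903e+9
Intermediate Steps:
A(v) = -2 + (-10 + v**2)**2/2 (A(v) = -2 + (-1*10 + v**2)**2/2 = -2 + (-10 + v**2)**2/2)
209638 - ((-135272 + 143136) + A(-361)) = 209638 - ((-135272 + 143136) + (-2 + (-10 + (-361)**2)**2/2)) = 209638 - (7864 + (-2 + (-10 + 130321)**2/2)) = 209638 - (7864 + (-2 + (1/2)*130311**2)) = 209638 - (7864 + (-2 + (1/2)*16980956721)) = 209638 - (7864 + (-2 + 16980956721/2)) = 209638 - (7864 + 16980956717/2) = 209638 - 1*16980972445/2 = 209638 - 16980972445/2 = -16980553169/2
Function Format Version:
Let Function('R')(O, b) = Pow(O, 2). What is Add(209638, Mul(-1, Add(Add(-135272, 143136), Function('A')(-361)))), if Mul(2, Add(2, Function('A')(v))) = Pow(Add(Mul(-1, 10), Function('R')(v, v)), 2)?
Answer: Rational(-16980553169, 2) ≈ -8.4903e+9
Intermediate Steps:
Function('A')(v) = Add(-2, Mul(Rational(1, 2), Pow(Add(-10, Pow(v, 2)), 2))) (Function('A')(v) = Add(-2, Mul(Rational(1, 2), Pow(Add(Mul(-1, 10), Pow(v, 2)), 2))) = Add(-2, Mul(Rational(1, 2), Pow(Add(-10, Pow(v, 2)), 2))))
Add(209638, Mul(-1, Add(Add(-135272, 143136), Function('A')(-361)))) = Add(209638, Mul(-1, Add(Add(-135272, 143136), Add(-2, Mul(Rational(1, 2), Pow(Add(-10, Pow(-361, 2)), 2)))))) = Add(209638, Mul(-1, Add(7864, Add(-2, Mul(Rational(1, 2), Pow(Add(-10, 130321), 2)))))) = Add(209638, Mul(-1, Add(7864, Add(-2, Mul(Rational(1, 2), Pow(130311, 2)))))) = Add(209638, Mul(-1, Add(7864, Add(-2, Mul(Rational(1, 2), 16980956721))))) = Add(209638, Mul(-1, Add(7864, Add(-2, Rational(16980956721, 2))))) = Add(209638, Mul(-1, Add(7864, Rational(16980956717, 2)))) = Add(209638, Mul(-1, Rational(16980972445, 2))) = Add(209638, Rational(-16980972445, 2)) = Rational(-16980553169, 2)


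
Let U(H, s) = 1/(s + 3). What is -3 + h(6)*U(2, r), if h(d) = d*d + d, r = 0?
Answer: 11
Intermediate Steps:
U(H, s) = 1/(3 + s)
h(d) = d + d² (h(d) = d² + d = d + d²)
-3 + h(6)*U(2, r) = -3 + (6*(1 + 6))/(3 + 0) = -3 + (6*7)/3 = -3 + 42*(⅓) = -3 + 14 = 11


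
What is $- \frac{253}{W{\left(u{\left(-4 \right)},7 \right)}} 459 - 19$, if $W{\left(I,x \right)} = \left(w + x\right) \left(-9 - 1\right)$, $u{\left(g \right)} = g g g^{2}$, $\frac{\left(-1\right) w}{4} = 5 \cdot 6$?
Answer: $- \frac{137597}{1130} \approx -121.77$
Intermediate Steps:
$w = -120$ ($w = - 4 \cdot 5 \cdot 6 = \left(-4\right) 30 = -120$)
$u{\left(g \right)} = g^{4}$ ($u{\left(g \right)} = g^{2} g^{2} = g^{4}$)
$W{\left(I,x \right)} = 1200 - 10 x$ ($W{\left(I,x \right)} = \left(-120 + x\right) \left(-9 - 1\right) = \left(-120 + x\right) \left(-10\right) = 1200 - 10 x$)
$- \frac{253}{W{\left(u{\left(-4 \right)},7 \right)}} 459 - 19 = - \frac{253}{1200 - 70} \cdot 459 - 19 = - \frac{253}{1130} \cdot 459 - 19 = \left(-253\right) \frac{1}{1130} \cdot 459 - 19 = \left(- \frac{253}{1130}\right) 459 - 19 = - \frac{116127}{1130} - 19 = - \frac{137597}{1130}$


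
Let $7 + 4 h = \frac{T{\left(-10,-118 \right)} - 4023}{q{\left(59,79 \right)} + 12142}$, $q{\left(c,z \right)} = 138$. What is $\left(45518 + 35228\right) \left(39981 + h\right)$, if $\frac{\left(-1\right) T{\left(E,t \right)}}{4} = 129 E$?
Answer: $\frac{79283766527581}{24560} \approx 3.2282 \cdot 10^{9}$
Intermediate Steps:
$T{\left(E,t \right)} = - 516 E$ ($T{\left(E,t \right)} = - 4 \cdot 129 E = - 516 E$)
$h = - \frac{84823}{49120}$ ($h = - \frac{7}{4} + \frac{\left(\left(-516\right) \left(-10\right) - 4023\right) \frac{1}{138 + 12142}}{4} = - \frac{7}{4} + \frac{\left(5160 - 4023\right) \frac{1}{12280}}{4} = - \frac{7}{4} + \frac{1137 \cdot \frac{1}{12280}}{4} = - \frac{7}{4} + \frac{1}{4} \cdot \frac{1137}{12280} = - \frac{7}{4} + \frac{1137}{49120} = - \frac{84823}{49120} \approx -1.7269$)
$\left(45518 + 35228\right) \left(39981 + h\right) = \left(45518 + 35228\right) \left(39981 - \frac{84823}{49120}\right) = 80746 \cdot \frac{1963781897}{49120} = \frac{79283766527581}{24560}$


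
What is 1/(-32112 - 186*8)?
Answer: -1/33600 ≈ -2.9762e-5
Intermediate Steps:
1/(-32112 - 186*8) = 1/(-32112 - 1488) = 1/(-33600) = -1/33600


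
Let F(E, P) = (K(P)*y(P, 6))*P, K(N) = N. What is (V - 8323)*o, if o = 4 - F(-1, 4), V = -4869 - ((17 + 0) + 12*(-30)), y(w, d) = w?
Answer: 770940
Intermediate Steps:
V = -4526 (V = -4869 - (17 - 360) = -4869 - 1*(-343) = -4869 + 343 = -4526)
F(E, P) = P**3 (F(E, P) = (P*P)*P = P**2*P = P**3)
o = -60 (o = 4 - 1*4**3 = 4 - 1*64 = 4 - 64 = -60)
(V - 8323)*o = (-4526 - 8323)*(-60) = -12849*(-60) = 770940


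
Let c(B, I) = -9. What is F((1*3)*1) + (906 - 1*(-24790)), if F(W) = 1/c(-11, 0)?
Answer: 231263/9 ≈ 25696.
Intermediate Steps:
F(W) = -⅑ (F(W) = 1/(-9) = -⅑)
F((1*3)*1) + (906 - 1*(-24790)) = -⅑ + (906 - 1*(-24790)) = -⅑ + (906 + 24790) = -⅑ + 25696 = 231263/9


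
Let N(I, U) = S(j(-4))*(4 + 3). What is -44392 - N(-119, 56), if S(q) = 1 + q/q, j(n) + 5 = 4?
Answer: -44406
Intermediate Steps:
j(n) = -1 (j(n) = -5 + 4 = -1)
S(q) = 2 (S(q) = 1 + 1 = 2)
N(I, U) = 14 (N(I, U) = 2*(4 + 3) = 2*7 = 14)
-44392 - N(-119, 56) = -44392 - 1*14 = -44392 - 14 = -44406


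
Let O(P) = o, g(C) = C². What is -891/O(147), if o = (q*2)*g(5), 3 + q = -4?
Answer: 891/350 ≈ 2.5457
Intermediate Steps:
q = -7 (q = -3 - 4 = -7)
o = -350 (o = -7*2*5² = -14*25 = -350)
O(P) = -350
-891/O(147) = -891/(-350) = -891*(-1/350) = 891/350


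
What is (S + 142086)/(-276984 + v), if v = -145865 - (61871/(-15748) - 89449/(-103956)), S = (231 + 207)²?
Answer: -68334562306980/86530086130361 ≈ -0.78972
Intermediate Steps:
S = 191844 (S = 438² = 191844)
v = -29848804406537/204637386 (v = -145865 - (61871*(-1/15748) - 89449*(-1/103956)) = -145865 - (-61871/15748 + 89449/103956) = -145865 - 1*(-627902353/204637386) = -145865 + 627902353/204637386 = -29848804406537/204637386 ≈ -1.4586e+5)
(S + 142086)/(-276984 + v) = (191844 + 142086)/(-276984 - 29848804406537/204637386) = 333930/(-86530086130361/204637386) = 333930*(-204637386/86530086130361) = -68334562306980/86530086130361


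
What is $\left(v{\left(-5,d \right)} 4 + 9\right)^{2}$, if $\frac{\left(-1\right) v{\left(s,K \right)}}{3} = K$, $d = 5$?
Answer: $2601$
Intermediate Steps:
$v{\left(s,K \right)} = - 3 K$
$\left(v{\left(-5,d \right)} 4 + 9\right)^{2} = \left(\left(-3\right) 5 \cdot 4 + 9\right)^{2} = \left(\left(-15\right) 4 + 9\right)^{2} = \left(-60 + 9\right)^{2} = \left(-51\right)^{2} = 2601$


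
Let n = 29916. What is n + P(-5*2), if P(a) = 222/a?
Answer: 149469/5 ≈ 29894.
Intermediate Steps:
n + P(-5*2) = 29916 + 222/((-5*2)) = 29916 + 222/(-10) = 29916 + 222*(-⅒) = 29916 - 111/5 = 149469/5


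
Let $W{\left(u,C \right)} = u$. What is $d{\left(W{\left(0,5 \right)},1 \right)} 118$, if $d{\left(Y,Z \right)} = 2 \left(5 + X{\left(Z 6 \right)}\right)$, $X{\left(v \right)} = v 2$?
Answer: $4012$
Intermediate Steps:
$X{\left(v \right)} = 2 v$
$d{\left(Y,Z \right)} = 10 + 24 Z$ ($d{\left(Y,Z \right)} = 2 \left(5 + 2 Z 6\right) = 2 \left(5 + 2 \cdot 6 Z\right) = 2 \left(5 + 12 Z\right) = 10 + 24 Z$)
$d{\left(W{\left(0,5 \right)},1 \right)} 118 = \left(10 + 24 \cdot 1\right) 118 = \left(10 + 24\right) 118 = 34 \cdot 118 = 4012$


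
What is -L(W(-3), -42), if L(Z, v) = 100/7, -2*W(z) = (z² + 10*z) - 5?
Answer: -100/7 ≈ -14.286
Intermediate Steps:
W(z) = 5/2 - 5*z - z²/2 (W(z) = -((z² + 10*z) - 5)/2 = -(-5 + z² + 10*z)/2 = 5/2 - 5*z - z²/2)
L(Z, v) = 100/7 (L(Z, v) = 100*(⅐) = 100/7)
-L(W(-3), -42) = -1*100/7 = -100/7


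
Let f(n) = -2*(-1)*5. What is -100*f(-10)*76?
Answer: -76000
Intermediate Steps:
f(n) = 10 (f(n) = 2*5 = 10)
-100*f(-10)*76 = -100*10*76 = -1000*76 = -76000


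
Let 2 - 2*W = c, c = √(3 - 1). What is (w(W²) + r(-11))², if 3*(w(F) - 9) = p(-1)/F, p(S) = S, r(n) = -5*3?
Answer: 608/9 + 64*√2/3 ≈ 97.725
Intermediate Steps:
r(n) = -15
c = √2 ≈ 1.4142
W = 1 - √2/2 ≈ 0.29289
w(F) = 9 - 1/(3*F) (w(F) = 9 + (-1/F)/3 = 9 - 1/(3*F))
(w(W²) + r(-11))² = ((9 - 1/(3*(1 - √2/2)²)) - 15)² = (-6 - 1/(3*(1 - √2/2)²))²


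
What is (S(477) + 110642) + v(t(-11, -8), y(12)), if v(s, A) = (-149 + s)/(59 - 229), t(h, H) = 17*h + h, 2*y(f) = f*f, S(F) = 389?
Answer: 18875617/170 ≈ 1.1103e+5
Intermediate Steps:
y(f) = f²/2 (y(f) = (f*f)/2 = f²/2)
t(h, H) = 18*h
v(s, A) = 149/170 - s/170 (v(s, A) = (-149 + s)/(-170) = (-149 + s)*(-1/170) = 149/170 - s/170)
(S(477) + 110642) + v(t(-11, -8), y(12)) = (389 + 110642) + (149/170 - 9*(-11)/85) = 111031 + (149/170 - 1/170*(-198)) = 111031 + (149/170 + 99/85) = 111031 + 347/170 = 18875617/170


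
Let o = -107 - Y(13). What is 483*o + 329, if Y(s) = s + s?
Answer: -63910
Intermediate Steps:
Y(s) = 2*s
o = -133 (o = -107 - 2*13 = -107 - 1*26 = -107 - 26 = -133)
483*o + 329 = 483*(-133) + 329 = -64239 + 329 = -63910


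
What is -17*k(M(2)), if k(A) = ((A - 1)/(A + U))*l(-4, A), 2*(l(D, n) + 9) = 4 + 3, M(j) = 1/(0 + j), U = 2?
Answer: -187/10 ≈ -18.700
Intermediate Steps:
M(j) = 1/j
l(D, n) = -11/2 (l(D, n) = -9 + (4 + 3)/2 = -9 + (½)*7 = -9 + 7/2 = -11/2)
k(A) = -11*(-1 + A)/(2*(2 + A)) (k(A) = ((A - 1)/(A + 2))*(-11/2) = ((-1 + A)/(2 + A))*(-11/2) = -11*(-1 + A)/(2*(2 + A)))
-17*k(M(2)) = -187*(1 - 1/2)/(2*(2 + 1/2)) = -187*(1 - 1*½)/(2*(2 + ½)) = -187*(1 - ½)/(2*5/2) = -187*2/(2*5*2) = -17*11/10 = -187/10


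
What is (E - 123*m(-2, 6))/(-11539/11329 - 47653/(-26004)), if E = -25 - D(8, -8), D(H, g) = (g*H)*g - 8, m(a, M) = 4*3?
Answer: -590671628580/239800681 ≈ -2463.2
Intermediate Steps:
m(a, M) = 12
D(H, g) = -8 + H*g**2 (D(H, g) = (H*g)*g - 8 = H*g**2 - 8 = -8 + H*g**2)
E = -529 (E = -25 - (-8 + 8*(-8)**2) = -25 - (-8 + 8*64) = -25 - (-8 + 512) = -25 - 1*504 = -25 - 504 = -529)
(E - 123*m(-2, 6))/(-11539/11329 - 47653/(-26004)) = (-529 - 123*12)/(-11539/11329 - 47653/(-26004)) = (-529 - 1476)/(-11539*1/11329 - 47653*(-1/26004)) = -2005/(-11539/11329 + 47653/26004) = -2005/239800681/294599316 = -2005*294599316/239800681 = -590671628580/239800681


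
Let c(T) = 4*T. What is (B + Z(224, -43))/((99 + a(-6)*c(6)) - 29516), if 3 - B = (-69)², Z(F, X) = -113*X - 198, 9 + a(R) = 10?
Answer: 97/29393 ≈ 0.0033001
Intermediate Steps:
a(R) = 1 (a(R) = -9 + 10 = 1)
Z(F, X) = -198 - 113*X
B = -4758 (B = 3 - 1*(-69)² = 3 - 1*4761 = 3 - 4761 = -4758)
(B + Z(224, -43))/((99 + a(-6)*c(6)) - 29516) = (-4758 + (-198 - 113*(-43)))/((99 + 1*(4*6)) - 29516) = (-4758 + (-198 + 4859))/((99 + 1*24) - 29516) = (-4758 + 4661)/((99 + 24) - 29516) = -97/(123 - 29516) = -97/(-29393) = -97*(-1/29393) = 97/29393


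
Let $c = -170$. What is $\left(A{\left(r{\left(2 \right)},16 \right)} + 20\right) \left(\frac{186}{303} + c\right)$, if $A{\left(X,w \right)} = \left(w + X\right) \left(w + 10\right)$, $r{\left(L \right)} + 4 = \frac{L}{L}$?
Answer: $- \frac{6124664}{101} \approx -60640.0$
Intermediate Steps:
$r{\left(L \right)} = -3$ ($r{\left(L \right)} = -4 + \frac{L}{L} = -4 + 1 = -3$)
$A{\left(X,w \right)} = \left(10 + w\right) \left(X + w\right)$ ($A{\left(X,w \right)} = \left(X + w\right) \left(10 + w\right) = \left(10 + w\right) \left(X + w\right)$)
$\left(A{\left(r{\left(2 \right)},16 \right)} + 20\right) \left(\frac{186}{303} + c\right) = \left(\left(16^{2} + 10 \left(-3\right) + 10 \cdot 16 - 48\right) + 20\right) \left(\frac{186}{303} - 170\right) = \left(\left(256 - 30 + 160 - 48\right) + 20\right) \left(186 \cdot \frac{1}{303} - 170\right) = \left(338 + 20\right) \left(\frac{62}{101} - 170\right) = 358 \left(- \frac{17108}{101}\right) = - \frac{6124664}{101}$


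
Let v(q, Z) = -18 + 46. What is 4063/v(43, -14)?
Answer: 4063/28 ≈ 145.11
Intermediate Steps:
v(q, Z) = 28
4063/v(43, -14) = 4063/28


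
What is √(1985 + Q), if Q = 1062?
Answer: √3047 ≈ 55.200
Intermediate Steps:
√(1985 + Q) = √(1985 + 1062) = √3047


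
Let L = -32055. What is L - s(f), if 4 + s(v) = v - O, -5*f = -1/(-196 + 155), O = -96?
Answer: -6590134/205 ≈ -32147.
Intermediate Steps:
f = -1/205 (f = -(-1)/(5*(-196 + 155)) = -(-1)/(5*(-41)) = -(-1)*(-1)/(5*41) = -⅕*1/41 = -1/205 ≈ -0.0048781)
s(v) = 92 + v (s(v) = -4 + (v - 1*(-96)) = -4 + (v + 96) = -4 + (96 + v) = 92 + v)
L - s(f) = -32055 - (92 - 1/205) = -32055 - 1*18859/205 = -32055 - 18859/205 = -6590134/205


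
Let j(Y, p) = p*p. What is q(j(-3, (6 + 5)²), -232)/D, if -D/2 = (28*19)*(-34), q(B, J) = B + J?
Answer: 14409/36176 ≈ 0.39830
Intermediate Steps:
j(Y, p) = p²
D = 36176 (D = -2*28*19*(-34) = -1064*(-34) = -2*(-18088) = 36176)
q(j(-3, (6 + 5)²), -232)/D = (((6 + 5)²)² - 232)/36176 = ((11²)² - 232)*(1/36176) = (121² - 232)*(1/36176) = (14641 - 232)*(1/36176) = 14409*(1/36176) = 14409/36176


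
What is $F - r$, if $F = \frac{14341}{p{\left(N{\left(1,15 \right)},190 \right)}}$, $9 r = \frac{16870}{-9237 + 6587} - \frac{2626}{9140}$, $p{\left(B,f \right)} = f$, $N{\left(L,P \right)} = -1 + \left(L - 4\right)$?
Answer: $\frac{526133147}{6902985} \approx 76.218$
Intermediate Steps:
$N{\left(L,P \right)} = -5 + L$ ($N{\left(L,P \right)} = -1 + \left(-4 + L\right) = -5 + L$)
$r = - \frac{537169}{726630}$ ($r = \frac{\frac{16870}{-9237 + 6587} - \frac{2626}{9140}}{9} = \frac{\frac{16870}{-2650} - \frac{1313}{4570}}{9} = \frac{16870 \left(- \frac{1}{2650}\right) - \frac{1313}{4570}}{9} = \frac{- \frac{1687}{265} - \frac{1313}{4570}}{9} = \frac{1}{9} \left(- \frac{1611507}{242210}\right) = - \frac{537169}{726630} \approx -0.73926$)
$F = \frac{14341}{190} \approx 75.479$
$F - r = \frac{14341}{190} - - \frac{537169}{726630} = \frac{14341}{190} + \frac{537169}{726630} = \frac{526133147}{6902985}$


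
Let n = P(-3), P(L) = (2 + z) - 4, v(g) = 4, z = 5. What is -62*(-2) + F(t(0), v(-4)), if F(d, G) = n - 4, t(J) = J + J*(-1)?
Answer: 123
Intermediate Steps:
P(L) = 3 (P(L) = (2 + 5) - 4 = 7 - 4 = 3)
n = 3
t(J) = 0 (t(J) = J - J = 0)
F(d, G) = -1 (F(d, G) = 3 - 4 = -1)
-62*(-2) + F(t(0), v(-4)) = -62*(-2) - 1 = 124 - 1 = 123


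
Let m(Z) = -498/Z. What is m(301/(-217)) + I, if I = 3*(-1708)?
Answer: -204894/43 ≈ -4765.0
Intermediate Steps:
I = -5124
m(301/(-217)) + I = -498/(301/(-217)) - 5124 = -498/(301*(-1/217)) - 5124 = -498/(-43/31) - 5124 = -498*(-31/43) - 5124 = 15438/43 - 5124 = -204894/43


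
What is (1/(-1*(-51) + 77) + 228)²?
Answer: 851764225/16384 ≈ 51988.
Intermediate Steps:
(1/(-1*(-51) + 77) + 228)² = (1/(51 + 77) + 228)² = (1/128 + 228)² = (29185/128)² = 851764225/16384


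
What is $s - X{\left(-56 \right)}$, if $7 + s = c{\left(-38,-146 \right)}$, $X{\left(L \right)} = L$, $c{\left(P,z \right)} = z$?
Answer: $-97$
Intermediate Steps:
$s = -153$ ($s = -7 - 146 = -153$)
$s - X{\left(-56 \right)} = -153 - -56 = -153 + 56 = -97$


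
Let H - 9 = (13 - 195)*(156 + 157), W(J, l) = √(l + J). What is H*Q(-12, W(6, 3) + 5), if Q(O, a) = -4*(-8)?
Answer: -1822624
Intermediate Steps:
W(J, l) = √(J + l)
H = -56957 (H = 9 + (13 - 195)*(156 + 157) = 9 - 182*313 = 9 - 56966 = -56957)
Q(O, a) = 32
H*Q(-12, W(6, 3) + 5) = -56957*32 = -1822624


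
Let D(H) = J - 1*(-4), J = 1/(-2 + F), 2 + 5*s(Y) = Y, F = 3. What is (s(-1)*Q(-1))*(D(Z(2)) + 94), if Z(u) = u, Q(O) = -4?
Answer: 1188/5 ≈ 237.60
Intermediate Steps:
s(Y) = -⅖ + Y/5
J = 1 (J = 1/(-2 + 3) = 1/1 = 1)
D(H) = 5 (D(H) = 1 - 1*(-4) = 1 + 4 = 5)
(s(-1)*Q(-1))*(D(Z(2)) + 94) = ((-⅖ + (⅕)*(-1))*(-4))*(5 + 94) = ((-⅖ - ⅕)*(-4))*99 = -⅗*(-4)*99 = (12/5)*99 = 1188/5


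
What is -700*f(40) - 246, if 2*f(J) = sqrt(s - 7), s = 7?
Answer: -246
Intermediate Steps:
f(J) = 0 (f(J) = sqrt(7 - 7)/2 = sqrt(0)/2 = (1/2)*0 = 0)
-700*f(40) - 246 = -700*0 - 246 = 0 - 246 = -246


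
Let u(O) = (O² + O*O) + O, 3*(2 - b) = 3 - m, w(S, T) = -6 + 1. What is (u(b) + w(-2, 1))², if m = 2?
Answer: 400/81 ≈ 4.9383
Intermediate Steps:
w(S, T) = -5
b = 5/3 (b = 2 - (3 - 1*2)/3 = 2 - (3 - 2)/3 = 2 - ⅓*1 = 2 - ⅓ = 5/3 ≈ 1.6667)
u(O) = O + 2*O² (u(O) = (O² + O²) + O = 2*O² + O = O + 2*O²)
(u(b) + w(-2, 1))² = (5*(1 + 2*(5/3))/3 - 5)² = (5*(1 + 10/3)/3 - 5)² = ((5/3)*(13/3) - 5)² = (65/9 - 5)² = (20/9)² = 400/81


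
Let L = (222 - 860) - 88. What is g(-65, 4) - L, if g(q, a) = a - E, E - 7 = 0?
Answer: 723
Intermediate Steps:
E = 7 (E = 7 + 0 = 7)
g(q, a) = -7 + a (g(q, a) = a - 1*7 = a - 7 = -7 + a)
L = -726 (L = -638 - 88 = -726)
g(-65, 4) - L = (-7 + 4) - 1*(-726) = -3 + 726 = 723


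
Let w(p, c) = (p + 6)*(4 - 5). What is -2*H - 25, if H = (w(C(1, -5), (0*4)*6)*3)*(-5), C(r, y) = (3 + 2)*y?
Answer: 545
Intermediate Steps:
C(r, y) = 5*y
w(p, c) = -6 - p (w(p, c) = (6 + p)*(-1) = -6 - p)
H = -285 (H = ((-6 - 5*(-5))*3)*(-5) = ((-6 - 1*(-25))*3)*(-5) = ((-6 + 25)*3)*(-5) = (19*3)*(-5) = 57*(-5) = -285)
-2*H - 25 = -2*(-285) - 25 = 570 - 25 = 545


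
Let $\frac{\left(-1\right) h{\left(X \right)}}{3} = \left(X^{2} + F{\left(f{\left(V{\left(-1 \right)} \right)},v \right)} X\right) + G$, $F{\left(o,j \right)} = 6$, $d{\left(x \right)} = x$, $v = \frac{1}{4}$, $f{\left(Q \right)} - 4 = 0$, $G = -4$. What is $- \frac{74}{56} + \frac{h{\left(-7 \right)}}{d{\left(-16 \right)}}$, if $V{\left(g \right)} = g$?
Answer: $- \frac{85}{112} \approx -0.75893$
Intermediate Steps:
$f{\left(Q \right)} = 4$ ($f{\left(Q \right)} = 4 + 0 = 4$)
$v = \frac{1}{4} \approx 0.25$
$h{\left(X \right)} = 12 - 18 X - 3 X^{2}$ ($h{\left(X \right)} = - 3 \left(\left(X^{2} + 6 X\right) - 4\right) = - 3 \left(-4 + X^{2} + 6 X\right) = 12 - 18 X - 3 X^{2}$)
$- \frac{74}{56} + \frac{h{\left(-7 \right)}}{d{\left(-16 \right)}} = - \frac{74}{56} + \frac{12 - -126 - 3 \left(-7\right)^{2}}{-16} = \left(-74\right) \frac{1}{56} + \left(12 + 126 - 147\right) \left(- \frac{1}{16}\right) = - \frac{37}{28} + \left(12 + 126 - 147\right) \left(- \frac{1}{16}\right) = - \frac{37}{28} - - \frac{9}{16} = - \frac{37}{28} + \frac{9}{16} = - \frac{85}{112}$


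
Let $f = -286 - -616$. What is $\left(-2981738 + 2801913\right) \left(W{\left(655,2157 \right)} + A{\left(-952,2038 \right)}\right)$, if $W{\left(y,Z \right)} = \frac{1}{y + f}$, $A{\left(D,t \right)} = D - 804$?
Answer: $\frac{62207185935}{197} \approx 3.1577 \cdot 10^{8}$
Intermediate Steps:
$f = 330$ ($f = -286 + 616 = 330$)
$A{\left(D,t \right)} = -804 + D$
$W{\left(y,Z \right)} = \frac{1}{330 + y}$ ($W{\left(y,Z \right)} = \frac{1}{y + 330} = \frac{1}{330 + y}$)
$\left(-2981738 + 2801913\right) \left(W{\left(655,2157 \right)} + A{\left(-952,2038 \right)}\right) = \left(-2981738 + 2801913\right) \left(\frac{1}{330 + 655} - 1756\right) = - 179825 \left(\frac{1}{985} - 1756\right) = \left(-179825\right) \left(- \frac{1729659}{985}\right) = \frac{62207185935}{197}$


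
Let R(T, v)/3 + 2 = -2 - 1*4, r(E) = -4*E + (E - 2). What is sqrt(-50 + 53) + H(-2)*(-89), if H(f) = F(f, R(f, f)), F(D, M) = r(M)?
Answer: -6230 + sqrt(3) ≈ -6228.3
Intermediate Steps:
r(E) = -2 - 3*E (r(E) = -4*E + (-2 + E) = -2 - 3*E)
R(T, v) = -24 (R(T, v) = -6 + 3*(-2 - 1*4) = -6 + 3*(-2 - 4) = -6 + 3*(-6) = -6 - 18 = -24)
F(D, M) = -2 - 3*M
H(f) = 70 (H(f) = -2 - 3*(-24) = -2 + 72 = 70)
sqrt(-50 + 53) + H(-2)*(-89) = sqrt(-50 + 53) + 70*(-89) = sqrt(3) - 6230 = -6230 + sqrt(3)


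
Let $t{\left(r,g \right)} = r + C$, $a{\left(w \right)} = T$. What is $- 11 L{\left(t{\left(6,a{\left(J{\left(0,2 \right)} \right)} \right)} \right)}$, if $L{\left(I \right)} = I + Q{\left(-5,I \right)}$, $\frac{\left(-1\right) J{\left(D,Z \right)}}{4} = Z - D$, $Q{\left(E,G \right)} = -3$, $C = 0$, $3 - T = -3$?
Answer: $-33$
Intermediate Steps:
$T = 6$ ($T = 3 - -3 = 3 + 3 = 6$)
$J{\left(D,Z \right)} = - 4 Z + 4 D$ ($J{\left(D,Z \right)} = - 4 \left(Z - D\right) = - 4 Z + 4 D$)
$a{\left(w \right)} = 6$
$t{\left(r,g \right)} = r$ ($t{\left(r,g \right)} = r + 0 = r$)
$L{\left(I \right)} = -3 + I$ ($L{\left(I \right)} = I - 3 = -3 + I$)
$- 11 L{\left(t{\left(6,a{\left(J{\left(0,2 \right)} \right)} \right)} \right)} = - 11 \left(-3 + 6\right) = \left(-11\right) 3 = -33$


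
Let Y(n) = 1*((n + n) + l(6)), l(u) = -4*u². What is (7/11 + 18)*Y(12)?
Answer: -24600/11 ≈ -2236.4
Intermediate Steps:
Y(n) = -144 + 2*n (Y(n) = 1*((n + n) - 4*6²) = 1*(2*n - 4*36) = 1*(2*n - 144) = 1*(-144 + 2*n) = -144 + 2*n)
(7/11 + 18)*Y(12) = (7/11 + 18)*(-144 + 2*12) = (7*(1/11) + 18)*(-144 + 24) = (7/11 + 18)*(-120) = (205/11)*(-120) = -24600/11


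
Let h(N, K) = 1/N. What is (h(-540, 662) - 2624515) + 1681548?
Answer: -509202181/540 ≈ -9.4297e+5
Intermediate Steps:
(h(-540, 662) - 2624515) + 1681548 = (1/(-540) - 2624515) + 1681548 = (-1/540 - 2624515) + 1681548 = -1417238101/540 + 1681548 = -509202181/540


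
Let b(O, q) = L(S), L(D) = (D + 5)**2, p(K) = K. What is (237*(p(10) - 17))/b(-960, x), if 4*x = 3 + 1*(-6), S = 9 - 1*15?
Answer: -1659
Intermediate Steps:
S = -6 (S = 9 - 15 = -6)
x = -3/4 (x = (3 + 1*(-6))/4 = (3 - 6)/4 = (1/4)*(-3) = -3/4 ≈ -0.75000)
L(D) = (5 + D)**2
b(O, q) = 1 (b(O, q) = (5 - 6)**2 = (-1)**2 = 1)
(237*(p(10) - 17))/b(-960, x) = (237*(10 - 17))/1 = (237*(-7))*1 = -1659*1 = -1659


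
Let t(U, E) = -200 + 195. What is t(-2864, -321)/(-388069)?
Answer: 5/388069 ≈ 1.2884e-5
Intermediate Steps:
t(U, E) = -5
t(-2864, -321)/(-388069) = -5/(-388069) = -5*(-1/388069) = 5/388069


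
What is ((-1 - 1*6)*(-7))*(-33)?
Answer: -1617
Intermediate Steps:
((-1 - 1*6)*(-7))*(-33) = ((-1 - 6)*(-7))*(-33) = -7*(-7)*(-33) = 49*(-33) = -1617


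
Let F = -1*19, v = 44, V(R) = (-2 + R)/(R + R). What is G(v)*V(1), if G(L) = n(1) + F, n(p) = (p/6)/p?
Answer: 113/12 ≈ 9.4167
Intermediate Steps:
V(R) = (-2 + R)/(2*R) (V(R) = (-2 + R)/((2*R)) = (-2 + R)*(1/(2*R)) = (-2 + R)/(2*R))
n(p) = ⅙ (n(p) = (p*(⅙))/p = (p/6)/p = ⅙)
F = -19
G(L) = -113/6 (G(L) = ⅙ - 19 = -113/6)
G(v)*V(1) = -113*(-2 + 1)/(12*1) = -113*(-1)/12 = -113/6*(-½) = 113/12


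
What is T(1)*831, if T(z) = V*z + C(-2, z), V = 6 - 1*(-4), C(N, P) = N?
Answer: 6648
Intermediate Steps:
V = 10 (V = 6 + 4 = 10)
T(z) = -2 + 10*z (T(z) = 10*z - 2 = -2 + 10*z)
T(1)*831 = (-2 + 10*1)*831 = (-2 + 10)*831 = 8*831 = 6648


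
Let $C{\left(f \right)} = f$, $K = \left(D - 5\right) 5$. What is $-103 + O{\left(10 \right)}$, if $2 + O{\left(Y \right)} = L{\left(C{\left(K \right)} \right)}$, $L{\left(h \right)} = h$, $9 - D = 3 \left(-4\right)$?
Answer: $-25$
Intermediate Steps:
$D = 21$ ($D = 9 - 3 \left(-4\right) = 9 - -12 = 9 + 12 = 21$)
$K = 80$ ($K = \left(21 - 5\right) 5 = 16 \cdot 5 = 80$)
$O{\left(Y \right)} = 78$ ($O{\left(Y \right)} = -2 + 80 = 78$)
$-103 + O{\left(10 \right)} = -103 + 78 = -25$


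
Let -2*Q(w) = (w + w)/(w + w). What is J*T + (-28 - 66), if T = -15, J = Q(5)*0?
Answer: -94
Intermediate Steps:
Q(w) = -½ (Q(w) = -(w + w)/(2*(w + w)) = -2*w/(2*(2*w)) = -2*w*1/(2*w)/2 = -½*1 = -½)
J = 0 (J = -½*0 = 0)
J*T + (-28 - 66) = 0*(-15) + (-28 - 66) = 0 - 94 = -94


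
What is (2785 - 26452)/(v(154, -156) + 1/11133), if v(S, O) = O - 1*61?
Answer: 263484711/2415860 ≈ 109.06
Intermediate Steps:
v(S, O) = -61 + O (v(S, O) = O - 61 = -61 + O)
(2785 - 26452)/(v(154, -156) + 1/11133) = (2785 - 26452)/((-61 - 156) + 1/11133) = -23667/(-217 + 1/11133) = -23667/(-2415860/11133) = -23667*(-11133/2415860) = 263484711/2415860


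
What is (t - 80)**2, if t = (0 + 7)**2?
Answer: 961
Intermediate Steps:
t = 49 (t = 7**2 = 49)
(t - 80)**2 = (49 - 80)**2 = (-31)**2 = 961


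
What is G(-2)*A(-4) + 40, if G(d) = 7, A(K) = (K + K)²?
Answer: 488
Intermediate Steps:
A(K) = 4*K² (A(K) = (2*K)² = 4*K²)
G(-2)*A(-4) + 40 = 7*(4*(-4)²) + 40 = 7*(4*16) + 40 = 7*64 + 40 = 448 + 40 = 488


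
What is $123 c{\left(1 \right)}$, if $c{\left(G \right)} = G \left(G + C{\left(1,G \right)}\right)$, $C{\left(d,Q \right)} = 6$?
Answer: $861$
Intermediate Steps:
$c{\left(G \right)} = G \left(6 + G\right)$ ($c{\left(G \right)} = G \left(G + 6\right) = G \left(6 + G\right)$)
$123 c{\left(1 \right)} = 123 \cdot 1 \left(6 + 1\right) = 123 \cdot 1 \cdot 7 = 123 \cdot 7 = 861$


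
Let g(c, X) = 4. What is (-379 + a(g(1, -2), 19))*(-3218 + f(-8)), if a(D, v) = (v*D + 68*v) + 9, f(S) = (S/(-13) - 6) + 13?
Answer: -41651530/13 ≈ -3.2040e+6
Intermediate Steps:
f(S) = 7 - S/13 (f(S) = (S*(-1/13) - 6) + 13 = (-S/13 - 6) + 13 = (-6 - S/13) + 13 = 7 - S/13)
a(D, v) = 9 + 68*v + D*v (a(D, v) = (D*v + 68*v) + 9 = (68*v + D*v) + 9 = 9 + 68*v + D*v)
(-379 + a(g(1, -2), 19))*(-3218 + f(-8)) = (-379 + (9 + 68*19 + 4*19))*(-3218 + (7 - 1/13*(-8))) = (-379 + (9 + 1292 + 76))*(-3218 + (7 + 8/13)) = (-379 + 1377)*(-3218 + 99/13) = 998*(-41735/13) = -41651530/13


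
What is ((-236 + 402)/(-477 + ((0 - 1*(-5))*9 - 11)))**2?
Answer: 27556/196249 ≈ 0.14041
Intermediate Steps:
((-236 + 402)/(-477 + ((0 - 1*(-5))*9 - 11)))**2 = (166/(-477 + ((0 + 5)*9 - 11)))**2 = (166/(-477 + (5*9 - 11)))**2 = (166/(-477 + (45 - 11)))**2 = (166/(-477 + 34))**2 = (166/(-443))**2 = (166*(-1/443))**2 = (-166/443)**2 = 27556/196249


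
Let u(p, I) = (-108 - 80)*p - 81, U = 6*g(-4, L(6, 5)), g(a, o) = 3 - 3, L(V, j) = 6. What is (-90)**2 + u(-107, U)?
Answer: 28135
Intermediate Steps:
g(a, o) = 0
U = 0 (U = 6*0 = 0)
u(p, I) = -81 - 188*p (u(p, I) = -188*p - 81 = -81 - 188*p)
(-90)**2 + u(-107, U) = (-90)**2 + (-81 - 188*(-107)) = 8100 + (-81 + 20116) = 8100 + 20035 = 28135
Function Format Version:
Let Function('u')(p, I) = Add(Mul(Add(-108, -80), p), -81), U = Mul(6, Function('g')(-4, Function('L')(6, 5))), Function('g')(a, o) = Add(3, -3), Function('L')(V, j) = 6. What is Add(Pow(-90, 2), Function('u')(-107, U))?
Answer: 28135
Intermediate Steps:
Function('g')(a, o) = 0
U = 0 (U = Mul(6, 0) = 0)
Function('u')(p, I) = Add(-81, Mul(-188, p)) (Function('u')(p, I) = Add(Mul(-188, p), -81) = Add(-81, Mul(-188, p)))
Add(Pow(-90, 2), Function('u')(-107, U)) = Add(Pow(-90, 2), Add(-81, Mul(-188, -107))) = Add(8100, Add(-81, 20116)) = Add(8100, 20035) = 28135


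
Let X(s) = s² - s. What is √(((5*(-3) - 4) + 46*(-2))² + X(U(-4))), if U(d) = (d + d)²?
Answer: 3*√1817 ≈ 127.88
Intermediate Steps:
U(d) = 4*d² (U(d) = (2*d)² = 4*d²)
√(((5*(-3) - 4) + 46*(-2))² + X(U(-4))) = √(((5*(-3) - 4) + 46*(-2))² + (4*(-4)²)*(-1 + 4*(-4)²)) = √(((-15 - 4) - 92)² + (4*16)*(-1 + 4*16)) = √((-19 - 92)² + 64*(-1 + 64)) = √((-111)² + 64*63) = √(12321 + 4032) = √16353 = 3*√1817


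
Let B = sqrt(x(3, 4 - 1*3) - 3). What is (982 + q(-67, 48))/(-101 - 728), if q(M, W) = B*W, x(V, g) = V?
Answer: -982/829 ≈ -1.1846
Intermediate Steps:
B = 0 (B = sqrt(3 - 3) = sqrt(0) = 0)
q(M, W) = 0 (q(M, W) = 0*W = 0)
(982 + q(-67, 48))/(-101 - 728) = (982 + 0)/(-101 - 728) = 982/(-829) = 982*(-1/829) = -982/829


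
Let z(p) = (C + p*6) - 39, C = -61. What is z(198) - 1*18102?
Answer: -17014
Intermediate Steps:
z(p) = -100 + 6*p (z(p) = (-61 + p*6) - 39 = (-61 + 6*p) - 39 = -100 + 6*p)
z(198) - 1*18102 = (-100 + 6*198) - 1*18102 = (-100 + 1188) - 18102 = 1088 - 18102 = -17014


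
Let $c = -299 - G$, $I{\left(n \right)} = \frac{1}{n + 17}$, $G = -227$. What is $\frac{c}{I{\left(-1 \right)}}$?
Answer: $-1152$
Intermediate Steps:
$I{\left(n \right)} = \frac{1}{17 + n}$
$c = -72$ ($c = -299 - -227 = -299 + 227 = -72$)
$\frac{c}{I{\left(-1 \right)}} = - \frac{72}{\frac{1}{17 - 1}} = - \frac{72}{\frac{1}{16}} = - 72 \frac{1}{\frac{1}{16}} = \left(-72\right) 16 = -1152$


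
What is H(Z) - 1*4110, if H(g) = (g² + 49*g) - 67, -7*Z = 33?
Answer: -214903/49 ≈ -4385.8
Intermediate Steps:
Z = -33/7 (Z = -⅐*33 = -33/7 ≈ -4.7143)
H(g) = -67 + g² + 49*g
H(Z) - 1*4110 = (-67 + (-33/7)² + 49*(-33/7)) - 1*4110 = (-67 + 1089/49 - 231) - 4110 = -13513/49 - 4110 = -214903/49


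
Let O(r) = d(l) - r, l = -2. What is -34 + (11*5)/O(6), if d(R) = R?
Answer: -327/8 ≈ -40.875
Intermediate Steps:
O(r) = -2 - r
-34 + (11*5)/O(6) = -34 + (11*5)/(-2 - 1*6) = -34 + 55/(-2 - 6) = -34 + 55/(-8) = -34 - ⅛*55 = -34 - 55/8 = -327/8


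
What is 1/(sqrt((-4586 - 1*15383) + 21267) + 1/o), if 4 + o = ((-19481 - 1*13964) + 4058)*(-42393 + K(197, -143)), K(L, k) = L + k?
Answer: -1244216189/2009399954610649469857 + 1548073924969683721*sqrt(1298)/2009399954610649469857 ≈ 0.027756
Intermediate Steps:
o = 1244216189 (o = -4 + ((-19481 - 1*13964) + 4058)*(-42393 + (197 - 143)) = -4 + ((-19481 - 13964) + 4058)*(-42393 + 54) = -4 + (-33445 + 4058)*(-42339) = -4 - 29387*(-42339) = -4 + 1244216193 = 1244216189)
1/(sqrt((-4586 - 1*15383) + 21267) + 1/o) = 1/(sqrt((-4586 - 1*15383) + 21267) + 1/1244216189) = 1/(sqrt((-4586 - 15383) + 21267) + 1/1244216189) = 1/(sqrt(-19969 + 21267) + 1/1244216189) = 1/(sqrt(1298) + 1/1244216189) = 1/(1/1244216189 + sqrt(1298))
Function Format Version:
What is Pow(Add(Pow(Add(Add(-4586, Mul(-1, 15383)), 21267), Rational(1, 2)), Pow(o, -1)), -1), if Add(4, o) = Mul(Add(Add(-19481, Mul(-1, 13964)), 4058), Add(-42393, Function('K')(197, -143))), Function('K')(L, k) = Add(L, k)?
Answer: Add(Rational(-1244216189, 2009399954610649469857), Mul(Rational(1548073924969683721, 2009399954610649469857), Pow(1298, Rational(1, 2)))) ≈ 0.027756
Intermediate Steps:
o = 1244216189 (o = Add(-4, Mul(Add(Add(-19481, Mul(-1, 13964)), 4058), Add(-42393, Add(197, -143)))) = Add(-4, Mul(Add(Add(-19481, -13964), 4058), Add(-42393, 54))) = Add(-4, Mul(Add(-33445, 4058), -42339)) = Add(-4, Mul(-29387, -42339)) = Add(-4, 1244216193) = 1244216189)
Pow(Add(Pow(Add(Add(-4586, Mul(-1, 15383)), 21267), Rational(1, 2)), Pow(o, -1)), -1) = Pow(Add(Pow(Add(Add(-4586, Mul(-1, 15383)), 21267), Rational(1, 2)), Pow(1244216189, -1)), -1) = Pow(Add(Pow(Add(Add(-4586, -15383), 21267), Rational(1, 2)), Rational(1, 1244216189)), -1) = Pow(Add(Pow(Add(-19969, 21267), Rational(1, 2)), Rational(1, 1244216189)), -1) = Pow(Add(Pow(1298, Rational(1, 2)), Rational(1, 1244216189)), -1) = Pow(Add(Rational(1, 1244216189), Pow(1298, Rational(1, 2))), -1)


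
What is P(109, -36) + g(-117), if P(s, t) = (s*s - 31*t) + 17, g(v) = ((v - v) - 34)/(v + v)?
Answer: 1522655/117 ≈ 13014.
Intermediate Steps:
g(v) = -17/v (g(v) = (0 - 34)/((2*v)) = -17/v)
P(s, t) = 17 + s² - 31*t (P(s, t) = (s² - 31*t) + 17 = 17 + s² - 31*t)
P(109, -36) + g(-117) = (17 + 109² - 31*(-36)) - 17/(-117) = (17 + 11881 + 1116) - 17*(-1/117) = 13014 + 17/117 = 1522655/117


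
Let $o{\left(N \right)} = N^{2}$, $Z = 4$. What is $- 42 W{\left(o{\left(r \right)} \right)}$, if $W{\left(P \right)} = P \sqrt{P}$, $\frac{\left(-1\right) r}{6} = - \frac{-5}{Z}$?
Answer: $- \frac{70875}{4} \approx -17719.0$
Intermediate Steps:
$r = - \frac{15}{2}$ ($r = - 6 \left(- \frac{-5}{4}\right) = - 6 \left(\left(-1\right) \left(- \frac{5}{4}\right)\right) = \left(-6\right) \frac{5}{4} = - \frac{15}{2} \approx -7.5$)
$W{\left(P \right)} = P^{\frac{3}{2}}$
$- 42 W{\left(o{\left(r \right)} \right)} = - 42 \left(\left(- \frac{15}{2}\right)^{2}\right)^{\frac{3}{2}} = - 42 \left(\frac{225}{4}\right)^{\frac{3}{2}} = \left(-42\right) \frac{3375}{8} = - \frac{70875}{4}$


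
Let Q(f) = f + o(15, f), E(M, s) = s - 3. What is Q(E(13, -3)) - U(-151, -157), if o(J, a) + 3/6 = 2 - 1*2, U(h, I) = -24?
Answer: 35/2 ≈ 17.500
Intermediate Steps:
o(J, a) = -½ (o(J, a) = -½ + (2 - 1*2) = -½ + (2 - 2) = -½ + 0 = -½)
E(M, s) = -3 + s
Q(f) = -½ + f (Q(f) = f - ½ = -½ + f)
Q(E(13, -3)) - U(-151, -157) = (-½ + (-3 - 3)) - 1*(-24) = (-½ - 6) + 24 = -13/2 + 24 = 35/2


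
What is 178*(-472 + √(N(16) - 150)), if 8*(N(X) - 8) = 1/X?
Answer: -84016 + 445*I*√1454/8 ≈ -84016.0 + 2121.1*I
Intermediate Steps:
N(X) = 8 + 1/(8*X)
178*(-472 + √(N(16) - 150)) = 178*(-472 + √((8 + (⅛)/16) - 150)) = 178*(-472 + √((8 + (⅛)*(1/16)) - 150)) = 178*(-472 + √((8 + 1/128) - 150)) = 178*(-472 + √(1025/128 - 150)) = 178*(-472 + √(-18175/128)) = 178*(-472 + 5*I*√1454/16) = -84016 + 445*I*√1454/8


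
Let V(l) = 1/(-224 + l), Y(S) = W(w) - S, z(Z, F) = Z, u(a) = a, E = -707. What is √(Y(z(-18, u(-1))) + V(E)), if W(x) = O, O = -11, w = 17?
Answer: 6*√3439/133 ≈ 2.6455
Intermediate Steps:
W(x) = -11
Y(S) = -11 - S
√(Y(z(-18, u(-1))) + V(E)) = √((-11 - 1*(-18)) + 1/(-224 - 707)) = √((-11 + 18) + 1/(-931)) = √(7 - 1/931) = √(6516/931) = 6*√3439/133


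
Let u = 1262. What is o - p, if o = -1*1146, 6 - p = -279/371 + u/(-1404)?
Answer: -300459143/260442 ≈ -1153.7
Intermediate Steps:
p = 1992611/260442 (p = 6 - (-279/371 + 1262/(-1404)) = 6 - (-279*1/371 + 1262*(-1/1404)) = 6 - (-279/371 - 631/702) = 6 - 1*(-429959/260442) = 6 + 429959/260442 = 1992611/260442 ≈ 7.6509)
o = -1146
o - p = -1146 - 1*1992611/260442 = -1146 - 1992611/260442 = -300459143/260442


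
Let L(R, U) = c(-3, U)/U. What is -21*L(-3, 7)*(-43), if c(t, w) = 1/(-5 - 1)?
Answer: -43/2 ≈ -21.500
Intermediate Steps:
c(t, w) = -⅙ (c(t, w) = 1/(-6) = -⅙)
L(R, U) = -1/(6*U)
-21*L(-3, 7)*(-43) = -(-7)/(2*7)*(-43) = -21*(-1/42)*(-43) = (½)*(-43) = -43/2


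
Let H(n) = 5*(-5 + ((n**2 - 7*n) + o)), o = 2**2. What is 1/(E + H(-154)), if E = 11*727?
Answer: 1/131962 ≈ 7.5779e-6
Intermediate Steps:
o = 4
H(n) = -5 - 35*n + 5*n**2 (H(n) = 5*(-5 + ((n**2 - 7*n) + 4)) = 5*(-5 + (4 + n**2 - 7*n)) = 5*(-1 + n**2 - 7*n) = -5 - 35*n + 5*n**2)
E = 7997
1/(E + H(-154)) = 1/(7997 + (-5 - 35*(-154) + 5*(-154)**2)) = 1/(7997 + (-5 + 5390 + 5*23716)) = 1/(7997 + (-5 + 5390 + 118580)) = 1/(7997 + 123965) = 1/131962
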